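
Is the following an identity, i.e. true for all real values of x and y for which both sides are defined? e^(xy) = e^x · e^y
No, this is NOT an identity.

Claim: e^(xy) = e^x · e^y.
Test a specific point where both sides are defined: x = 3/2, y = 2.
LHS = e^(xy) ≈ 20.0855
RHS = e^x · e^y ≈ 33.1155
Since 20.0855 ≠ 33.1155, the equation fails at this point, so it cannot hold for all real values of x and y for which both sides are defined.
e^x · e^y = e^(x+y), not e^(xy).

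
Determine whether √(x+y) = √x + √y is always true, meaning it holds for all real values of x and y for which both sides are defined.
No, this is NOT an identity.

Claim: √(x+y) = √x + √y.
Test a specific point where both sides are defined: x = 5, y = 2.
LHS = √(x+y) ≈ 2.6458
RHS = √x + √y ≈ 3.6503
Since 2.6458 ≠ 3.6503, the equation fails at this point, so it cannot hold for all real values of x and y for which both sides are defined.
Squaring the right side gives x + 2√(xy) + y, not x + y.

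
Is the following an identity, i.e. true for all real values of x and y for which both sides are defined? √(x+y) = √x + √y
Claim: √(x+y) = √x + √y.
Test a specific point where both sides are defined: x = 1/2, y = 2.
LHS = √(x+y) ≈ 1.5811
RHS = √x + √y ≈ 2.1213
Since 1.5811 ≠ 2.1213, the equation fails at this point, so it cannot hold for all real values of x and y for which both sides are defined.
Squaring the right side gives x + 2√(xy) + y, not x + y.

Conclusion: No, this is NOT an identity.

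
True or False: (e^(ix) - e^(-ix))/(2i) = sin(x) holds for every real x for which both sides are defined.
True.

Claim: (e^(ix) - e^(-ix))/(2i) = sin(x).
Reasoning: By Euler's formula e^(ix) = cos(x) + i·sin(x) and e^(-ix) = cos(x) - i·sin(x). Subtracting cancels the cosine terms: e^(ix) - e^(-ix) = 2i·sin(x); divide by 2i.
So the two sides agree for every real x for which both sides are defined.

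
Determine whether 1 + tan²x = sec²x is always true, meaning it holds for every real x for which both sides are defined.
Claim: 1 + tan²x = sec²x.
Reasoning: Start from sin²x + cos²x = 1 and divide every term by cos²x (allowed wherever tan x and sec x are defined): tan²x + 1 = 1/cos²x = sec²x.
So the two sides agree for every real x for which both sides are defined.

Conclusion: Yes, this is an identity.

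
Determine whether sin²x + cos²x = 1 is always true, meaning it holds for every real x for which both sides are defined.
Claim: sin²x + cos²x = 1.
Reasoning: The point (cos x, sin x) lies on the unit circle X² + Y² = 1, so cos²x + sin²x = 1 for every real x.
So the two sides agree for every real x for which both sides are defined.

Conclusion: Yes, this is an identity.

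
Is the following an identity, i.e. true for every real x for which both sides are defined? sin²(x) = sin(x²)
No, this is NOT an identity.

Claim: sin²(x) = sin(x²).
Test a specific point where both sides are defined: x = -π/2.
LHS = sin²(x) ≈ 1.0000
RHS = sin(x²) ≈ 0.6243
Since 1.0000 ≠ 0.6243, the equation fails at this point, so it cannot hold for every real x for which both sides are defined.
sin²(x) means (sin x)², squaring the output; sin(x²) squares the input. These are different functions.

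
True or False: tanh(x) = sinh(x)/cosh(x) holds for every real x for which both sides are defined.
True.

Claim: tanh(x) = sinh(x)/cosh(x).
Reasoning: tanh(x) is defined as sinh(x)/cosh(x) = (e^x - e^-x)/(e^x + e^-x); cosh(x) ≥ 1 is never zero, so this holds for every real x.
So the two sides agree for every real x for which both sides are defined.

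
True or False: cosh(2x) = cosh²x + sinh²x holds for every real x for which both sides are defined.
True.

Claim: cosh(2x) = cosh²x + sinh²x.
Reasoning: cosh²x = (e^(2x) + 2 + e^(-2x))/4 and sinh²x = (e^(2x) - 2 + e^(-2x))/4. Adding gives (2e^(2x) + 2e^(-2x))/4 = (e^(2x) + e^(-2x))/2 = cosh(2x).
So the two sides agree for every real x for which both sides are defined.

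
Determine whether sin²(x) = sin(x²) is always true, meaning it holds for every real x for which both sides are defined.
No, this is NOT an identity.

Claim: sin²(x) = sin(x²).
Test a specific point where both sides are defined: x = π/6.
LHS = sin²(x) ≈ 0.2500
RHS = sin(x²) ≈ 0.2707
Since 0.2500 ≠ 0.2707, the equation fails at this point, so it cannot hold for every real x for which both sides are defined.
sin²(x) means (sin x)², squaring the output; sin(x²) squares the input. These are different functions.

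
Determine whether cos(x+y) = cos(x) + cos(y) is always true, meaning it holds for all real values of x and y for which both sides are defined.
Claim: cos(x+y) = cos(x) + cos(y).
Test a specific point where both sides are defined: x = π, y = -π/4.
LHS = cos(x+y) ≈ -0.7071
RHS = cos(x) + cos(y) ≈ -0.2929
Since -0.7071 ≠ -0.2929, the equation fails at this point, so it cannot hold for all real values of x and y for which both sides are defined.
The correct expansion is cos(x+y) = cos(x)cos(y) - sin(x)sin(y); cosine is not additive.

Conclusion: No, this is NOT an identity.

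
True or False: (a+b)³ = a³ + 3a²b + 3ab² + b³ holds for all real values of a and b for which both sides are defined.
Claim: (a+b)³ = a³ + 3a²b + 3ab² + b³.
Reasoning: (a+b)³ = (a+b)(a+b)² = (a+b)(a² + 2ab + b²) = a³ + 2a²b + ab² + a²b + 2ab² + b³ = a³ + 3a²b + 3ab² + b³.
So the two sides agree for all real values of a and b for which both sides are defined.

Conclusion: True.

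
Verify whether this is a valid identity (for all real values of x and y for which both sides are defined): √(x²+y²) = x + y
Claim: √(x²+y²) = x + y.
Test a specific point where both sides are defined: x = -2, y = 2.
LHS = √(x²+y²) ≈ 2.8284
RHS = x + y ≈ 0.0000
Since 2.8284 ≠ 0.0000, the equation fails at this point, so it cannot hold for all real values of x and y for which both sides are defined.
(x+y)² = x² + 2xy + y², not x² + y², so the square root does not split this way.

Conclusion: No, this is NOT an identity.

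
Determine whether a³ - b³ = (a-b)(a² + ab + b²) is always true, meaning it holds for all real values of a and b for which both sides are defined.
Claim: a³ - b³ = (a-b)(a² + ab + b²).
Reasoning: Expand the right side: (a-b)(a² + ab + b²) = a³ + a²b + ab² - a²b - ab² - b³ = a³ - b³ (the middle terms cancel in pairs).
So the two sides agree for all real values of a and b for which both sides are defined.

Conclusion: Yes, this is an identity.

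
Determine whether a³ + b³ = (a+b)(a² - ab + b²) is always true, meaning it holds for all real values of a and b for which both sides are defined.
Claim: a³ + b³ = (a+b)(a² - ab + b²).
Reasoning: Expand the right side: (a+b)(a² - ab + b²) = a³ - a²b + ab² + a²b - ab² + b³ = a³ + b³ (the middle terms cancel in pairs).
So the two sides agree for all real values of a and b for which both sides are defined.

Conclusion: Yes, this is an identity.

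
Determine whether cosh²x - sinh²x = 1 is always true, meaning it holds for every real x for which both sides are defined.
Yes, this is an identity.

Claim: cosh²x - sinh²x = 1.
Reasoning: With cosh(x) = (e^x + e^-x)/2 and sinh(x) = (e^x - e^-x)/2: cosh²x = (e^(2x) + 2 + e^(-2x))/4 and sinh²x = (e^(2x) - 2 + e^(-2x))/4. Subtracting leaves 4/4 = 1.
So the two sides agree for every real x for which both sides are defined.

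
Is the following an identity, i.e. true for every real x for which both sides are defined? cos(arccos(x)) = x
Yes, this is an identity.

Claim: cos(arccos(x)) = x.
Reasoning: For -1 ≤ x ≤ 1 (where arccos is defined), arccos(x) is by definition an angle whose cosine equals x. Taking the cosine of that angle returns x. (Note the other order, arccos(cos x) = x, is NOT an identity.)
So the two sides agree for every real x for which both sides are defined.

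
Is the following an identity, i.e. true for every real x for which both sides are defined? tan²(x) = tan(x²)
Claim: tan²(x) = tan(x²).
Test a specific point where both sides are defined: x = -π/6.
LHS = tan²(x) ≈ 0.3333
RHS = tan(x²) ≈ 0.2812
Since 0.3333 ≠ 0.2812, the equation fails at this point, so it cannot hold for every real x for which both sides are defined.
tan²(x) means (tan x)², squaring the output; tan(x²) squares the input. These are different functions.

Conclusion: No, this is NOT an identity.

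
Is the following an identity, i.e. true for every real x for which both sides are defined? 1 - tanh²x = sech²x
Claim: 1 - tanh²x = sech²x.
Reasoning: Divide cosh²x - sinh²x = 1 through by cosh²x (never zero): 1 - tanh²x = 1/cosh²x = sech²x.
So the two sides agree for every real x for which both sides are defined.

Conclusion: Yes, this is an identity.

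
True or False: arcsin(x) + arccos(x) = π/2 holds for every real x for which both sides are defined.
True.

Claim: arcsin(x) + arccos(x) = π/2.
Reasoning: Both sides are defined for -1 ≤ x ≤ 1. Let θ = arcsin(x), so sin θ = x and θ ∈ [-π/2, π/2]. Then cos(π/2 - θ) = sin θ = x and π/2 - θ ∈ [0, π], which is exactly the range of arccos, so arccos(x) = π/2 - θ. Adding: arcsin(x) + arccos(x) = θ + (π/2 - θ) = π/2.
So the two sides agree for every real x for which both sides are defined.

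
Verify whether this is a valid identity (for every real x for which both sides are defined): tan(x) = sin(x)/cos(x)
Claim: tan(x) = sin(x)/cos(x).
Reasoning: For an angle x whose terminal point on the unit circle is (cos x, sin x), tan(x) is defined as the ratio (second coordinate)/(first coordinate) = sin(x)/cos(x), wherever cos(x) ≠ 0.
So the two sides agree for every real x for which both sides are defined.

Conclusion: Yes, this is an identity.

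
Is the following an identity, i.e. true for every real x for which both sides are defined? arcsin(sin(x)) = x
Claim: arcsin(sin(x)) = x.
Test a specific point where both sides are defined: x = 2π/3.
LHS = arcsin(sin(x)) ≈ 1.0472
RHS = x ≈ 2.0944
Since 1.0472 ≠ 2.0944, the equation fails at this point, so it cannot hold for every real x for which both sides are defined.
arcsin only returns values in [-π/2, π/2], so arcsin(sin(x)) = x holds only for x in that interval, not for all real x.

Conclusion: No, this is NOT an identity.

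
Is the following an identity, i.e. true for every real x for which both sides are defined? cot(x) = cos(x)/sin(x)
Claim: cot(x) = cos(x)/sin(x).
Reasoning: cot(x) is defined as 1/tan(x) = 1/(sin(x)/cos(x)) = cos(x)/sin(x), wherever sin(x) ≠ 0.
So the two sides agree for every real x for which both sides are defined.

Conclusion: Yes, this is an identity.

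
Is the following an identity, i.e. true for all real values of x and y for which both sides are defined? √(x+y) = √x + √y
Claim: √(x+y) = √x + √y.
Test a specific point where both sides are defined: x = 2, y = 5.
LHS = √(x+y) ≈ 2.6458
RHS = √x + √y ≈ 3.6503
Since 2.6458 ≠ 3.6503, the equation fails at this point, so it cannot hold for all real values of x and y for which both sides are defined.
Squaring the right side gives x + 2√(xy) + y, not x + y.

Conclusion: No, this is NOT an identity.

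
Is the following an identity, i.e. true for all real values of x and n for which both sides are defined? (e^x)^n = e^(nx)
Yes, this is an identity.

Claim: (e^x)^n = e^(nx).
Reasoning: e^x is a positive real number, and for a positive base B and real exponent n, B^n = e^(n·ln B). With B = e^x, ln B = x, so (e^x)^n = e^(n·x).
So the two sides agree for all real values of x and n for which both sides are defined.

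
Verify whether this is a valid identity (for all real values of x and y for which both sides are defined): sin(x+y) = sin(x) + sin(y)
Claim: sin(x+y) = sin(x) + sin(y).
Test a specific point where both sides are defined: x = π/2, y = -π/6.
LHS = sin(x+y) ≈ 0.8660
RHS = sin(x) + sin(y) ≈ 0.5000
Since 0.8660 ≠ 0.5000, the equation fails at this point, so it cannot hold for all real values of x and y for which both sides are defined.
The correct expansion is sin(x+y) = sin(x)cos(y) + cos(x)sin(y); sine is not additive.

Conclusion: No, this is NOT an identity.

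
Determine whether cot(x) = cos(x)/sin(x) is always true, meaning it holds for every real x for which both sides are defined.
Yes, this is an identity.

Claim: cot(x) = cos(x)/sin(x).
Reasoning: cot(x) is defined as 1/tan(x) = 1/(sin(x)/cos(x)) = cos(x)/sin(x), wherever sin(x) ≠ 0.
So the two sides agree for every real x for which both sides are defined.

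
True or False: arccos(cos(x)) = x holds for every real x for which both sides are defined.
Claim: arccos(cos(x)) = x.
Test a specific point where both sides are defined: x = -π/6.
LHS = arccos(cos(x)) ≈ 0.5236
RHS = x ≈ -0.5236
Since 0.5236 ≠ -0.5236, the equation fails at this point, so it cannot hold for every real x for which both sides are defined.
arccos only returns values in [0, π], so arccos(cos(x)) = x holds only for x in that interval, not for all real x.

Conclusion: False.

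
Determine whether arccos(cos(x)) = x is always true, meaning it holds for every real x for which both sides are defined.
Claim: arccos(cos(x)) = x.
Test a specific point where both sides are defined: x = -π/6.
LHS = arccos(cos(x)) ≈ 0.5236
RHS = x ≈ -0.5236
Since 0.5236 ≠ -0.5236, the equation fails at this point, so it cannot hold for every real x for which both sides are defined.
arccos only returns values in [0, π], so arccos(cos(x)) = x holds only for x in that interval, not for all real x.

Conclusion: No, this is NOT an identity.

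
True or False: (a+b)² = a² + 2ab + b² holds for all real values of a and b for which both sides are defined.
True.

Claim: (a+b)² = a² + 2ab + b².
Reasoning: Expand: (a+b)² = (a+b)(a+b) = a·a + a·b + b·a + b·b = a² + 2ab + b².
So the two sides agree for all real values of a and b for which both sides are defined.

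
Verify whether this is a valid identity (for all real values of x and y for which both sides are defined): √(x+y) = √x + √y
No, this is NOT an identity.

Claim: √(x+y) = √x + √y.
Test a specific point where both sides are defined: x = 2, y = 1.
LHS = √(x+y) ≈ 1.7321
RHS = √x + √y ≈ 2.4142
Since 1.7321 ≠ 2.4142, the equation fails at this point, so it cannot hold for all real values of x and y for which both sides are defined.
Squaring the right side gives x + 2√(xy) + y, not x + y.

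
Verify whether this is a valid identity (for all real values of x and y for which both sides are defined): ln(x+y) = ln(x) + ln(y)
Claim: ln(x+y) = ln(x) + ln(y).
Test a specific point where both sides are defined: x = 1/2, y = 4.
LHS = ln(x+y) ≈ 1.5041
RHS = ln(x) + ln(y) ≈ 0.6931
Since 1.5041 ≠ 0.6931, the equation fails at this point, so it cannot hold for all real values of x and y for which both sides are defined.
ln(x) + ln(y) = ln(xy), not ln(x+y).

Conclusion: No, this is NOT an identity.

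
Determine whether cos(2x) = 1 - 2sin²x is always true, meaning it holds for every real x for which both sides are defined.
Yes, this is an identity.

Claim: cos(2x) = 1 - 2sin²x.
Reasoning: cos(2x) = cos²x - sin²x. Replace cos²x by 1 - sin²x: (1 - sin²x) - sin²x = 1 - 2sin²x.
So the two sides agree for every real x for which both sides are defined.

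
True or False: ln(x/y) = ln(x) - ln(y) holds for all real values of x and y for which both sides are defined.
True.

Claim: ln(x/y) = ln(x) - ln(y).
Reasoning: Both sides are simultaneously defined only when x, y > 0. Write x = e^p, y = e^q. Then x/y = e^(p-q), so ln(x/y) = p - q = ln(x) - ln(y).
So the two sides agree for all real values of x and y for which both sides are defined.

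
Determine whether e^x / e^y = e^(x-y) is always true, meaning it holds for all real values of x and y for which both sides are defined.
Claim: e^x / e^y = e^(x-y).
Reasoning: 1/e^y = e^(-y), so e^x / e^y = e^x · e^(-y) = e^(x + (-y)) = e^(x-y) by the product rule for exponents.
So the two sides agree for all real values of x and y for which both sides are defined.

Conclusion: Yes, this is an identity.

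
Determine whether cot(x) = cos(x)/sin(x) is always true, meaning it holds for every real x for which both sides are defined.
Claim: cot(x) = cos(x)/sin(x).
Reasoning: cot(x) is defined as 1/tan(x) = 1/(sin(x)/cos(x)) = cos(x)/sin(x), wherever sin(x) ≠ 0.
So the two sides agree for every real x for which both sides are defined.

Conclusion: Yes, this is an identity.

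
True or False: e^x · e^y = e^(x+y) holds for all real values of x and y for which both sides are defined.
True.

Claim: e^x · e^y = e^(x+y).
Reasoning: This is the law of exponents for a common base: multiplying powers adds exponents. E.g. from the series, (Σ x^j/j!)(Σ y^k/k!) = Σ_m (Σ_{j+k=m} x^j y^k/(j!k!)) = Σ_m (x+y)^m/m! by the binomial theorem.
So the two sides agree for all real values of x and y for which both sides are defined.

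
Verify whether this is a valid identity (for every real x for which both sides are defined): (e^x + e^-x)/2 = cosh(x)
Yes, this is an identity.

Claim: (e^x + e^-x)/2 = cosh(x).
Reasoning: This is exactly the definition of the hyperbolic cosine: cosh(x) := (e^x + e^-x)/2.
So the two sides agree for every real x for which both sides are defined.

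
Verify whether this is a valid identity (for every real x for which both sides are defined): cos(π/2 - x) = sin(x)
Claim: cos(π/2 - x) = sin(x).
Reasoning: Use cos(u - v) = cos(u)cos(v) + sin(u)sin(v) with u = π/2, v = x: cos(π/2)cos(x) + sin(π/2)sin(x) = 0·cos(x) + 1·sin(x) = sin(x).
So the two sides agree for every real x for which both sides are defined.

Conclusion: Yes, this is an identity.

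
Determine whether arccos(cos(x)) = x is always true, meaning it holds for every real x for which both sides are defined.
No, this is NOT an identity.

Claim: arccos(cos(x)) = x.
Test a specific point where both sides are defined: x = -π/2.
LHS = arccos(cos(x)) ≈ 1.5708
RHS = x ≈ -1.5708
Since 1.5708 ≠ -1.5708, the equation fails at this point, so it cannot hold for every real x for which both sides are defined.
arccos only returns values in [0, π], so arccos(cos(x)) = x holds only for x in that interval, not for all real x.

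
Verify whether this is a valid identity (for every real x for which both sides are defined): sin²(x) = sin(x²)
No, this is NOT an identity.

Claim: sin²(x) = sin(x²).
Test a specific point where both sides are defined: x = -π/3.
LHS = sin²(x) ≈ 0.7500
RHS = sin(x²) ≈ 0.8897
Since 0.7500 ≠ 0.8897, the equation fails at this point, so it cannot hold for every real x for which both sides are defined.
sin²(x) means (sin x)², squaring the output; sin(x²) squares the input. These are different functions.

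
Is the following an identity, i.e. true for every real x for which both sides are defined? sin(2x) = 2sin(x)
Claim: sin(2x) = 2sin(x).
Test a specific point where both sides are defined: x = 3π/4.
LHS = sin(2x) ≈ -1.0000
RHS = 2sin(x) ≈ 1.4142
Since -1.0000 ≠ 1.4142, the equation fails at this point, so it cannot hold for every real x for which both sides are defined.
The correct double-angle formula is sin(2x) = 2sin(x)cos(x).

Conclusion: No, this is NOT an identity.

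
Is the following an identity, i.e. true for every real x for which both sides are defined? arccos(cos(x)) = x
Claim: arccos(cos(x)) = x.
Test a specific point where both sides are defined: x = -π/6.
LHS = arccos(cos(x)) ≈ 0.5236
RHS = x ≈ -0.5236
Since 0.5236 ≠ -0.5236, the equation fails at this point, so it cannot hold for every real x for which both sides are defined.
arccos only returns values in [0, π], so arccos(cos(x)) = x holds only for x in that interval, not for all real x.

Conclusion: No, this is NOT an identity.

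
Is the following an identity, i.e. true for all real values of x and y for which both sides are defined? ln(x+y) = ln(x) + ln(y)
Claim: ln(x+y) = ln(x) + ln(y).
Test a specific point where both sides are defined: x = 1/2, y = 5.
LHS = ln(x+y) ≈ 1.7047
RHS = ln(x) + ln(y) ≈ 0.9163
Since 1.7047 ≠ 0.9163, the equation fails at this point, so it cannot hold for all real values of x and y for which both sides are defined.
ln(x) + ln(y) = ln(xy), not ln(x+y).

Conclusion: No, this is NOT an identity.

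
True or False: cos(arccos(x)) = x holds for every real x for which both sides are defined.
Claim: cos(arccos(x)) = x.
Reasoning: For -1 ≤ x ≤ 1 (where arccos is defined), arccos(x) is by definition an angle whose cosine equals x. Taking the cosine of that angle returns x. (Note the other order, arccos(cos x) = x, is NOT an identity.)
So the two sides agree for every real x for which both sides are defined.

Conclusion: True.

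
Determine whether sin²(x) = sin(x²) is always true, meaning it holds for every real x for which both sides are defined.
No, this is NOT an identity.

Claim: sin²(x) = sin(x²).
Test a specific point where both sides are defined: x = -π/6.
LHS = sin²(x) ≈ 0.2500
RHS = sin(x²) ≈ 0.2707
Since 0.2500 ≠ 0.2707, the equation fails at this point, so it cannot hold for every real x for which both sides are defined.
sin²(x) means (sin x)², squaring the output; sin(x²) squares the input. These are different functions.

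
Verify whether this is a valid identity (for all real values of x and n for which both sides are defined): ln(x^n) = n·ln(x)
Claim: ln(x^n) = n·ln(x).
Reasoning: The right side requires x > 0. For x > 0, x^n = (e^(ln x))^n = e^(n·ln x), so taking ln of both sides gives ln(x^n) = n·ln(x).
So the two sides agree for all real values of x and n for which both sides are defined.

Conclusion: Yes, this is an identity.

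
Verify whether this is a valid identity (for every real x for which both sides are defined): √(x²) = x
No, this is NOT an identity.

Claim: √(x²) = x.
Test a specific point where both sides are defined: x = -2.
LHS = √(x²) ≈ 2.0000
RHS = x ≈ -2.0000
Since 2.0000 ≠ -2.0000, the equation fails at this point, so it cannot hold for every real x for which both sides are defined.
√(x²) = |x|, which differs from x whenever x < 0 (both sides are defined for every real x).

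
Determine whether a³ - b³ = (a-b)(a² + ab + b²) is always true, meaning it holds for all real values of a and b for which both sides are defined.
Yes, this is an identity.

Claim: a³ - b³ = (a-b)(a² + ab + b²).
Reasoning: Expand the right side: (a-b)(a² + ab + b²) = a³ + a²b + ab² - a²b - ab² - b³ = a³ - b³ (the middle terms cancel in pairs).
So the two sides agree for all real values of a and b for which both sides are defined.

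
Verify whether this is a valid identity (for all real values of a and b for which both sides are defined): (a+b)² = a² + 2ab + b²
Yes, this is an identity.

Claim: (a+b)² = a² + 2ab + b².
Reasoning: Expand: (a+b)² = (a+b)(a+b) = a·a + a·b + b·a + b·b = a² + 2ab + b².
So the two sides agree for all real values of a and b for which both sides are defined.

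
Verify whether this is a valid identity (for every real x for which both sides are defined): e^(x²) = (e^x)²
Claim: e^(x²) = (e^x)².
Test a specific point where both sides are defined: x = -1.
LHS = e^(x²) ≈ 2.7183
RHS = (e^x)² ≈ 0.1353
Since 2.7183 ≠ 0.1353, the equation fails at this point, so it cannot hold for every real x for which both sides are defined.
(e^x)² = e^(2x), and 2x ≠ x² in general.

Conclusion: No, this is NOT an identity.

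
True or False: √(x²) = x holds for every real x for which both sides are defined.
False.

Claim: √(x²) = x.
Test a specific point where both sides are defined: x = -2.
LHS = √(x²) ≈ 2.0000
RHS = x ≈ -2.0000
Since 2.0000 ≠ -2.0000, the equation fails at this point, so it cannot hold for every real x for which both sides are defined.
√(x²) = |x|, which differs from x whenever x < 0 (both sides are defined for every real x).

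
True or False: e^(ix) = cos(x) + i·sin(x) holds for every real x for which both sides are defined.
Claim: e^(ix) = cos(x) + i·sin(x).
Reasoning: Euler's formula. Expand e^(ix) = Σ (ix)^k / k!. Since i² = -1, the even-k terms are Σ (-1)^m x^(2m)/(2m)! = cos(x) and the odd-k terms are i · Σ (-1)^m x^(2m+1)/(2m+1)! = i·sin(x).
So the two sides agree for every real x for which both sides are defined.

Conclusion: True.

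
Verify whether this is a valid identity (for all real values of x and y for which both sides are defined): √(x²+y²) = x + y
No, this is NOT an identity.

Claim: √(x²+y²) = x + y.
Test a specific point where both sides are defined: x = 4, y = 4.
LHS = √(x²+y²) ≈ 5.6569
RHS = x + y ≈ 8.0000
Since 5.6569 ≠ 8.0000, the equation fails at this point, so it cannot hold for all real values of x and y for which both sides are defined.
(x+y)² = x² + 2xy + y², not x² + y², so the square root does not split this way.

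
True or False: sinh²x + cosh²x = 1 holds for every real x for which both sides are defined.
False.

Claim: sinh²x + cosh²x = 1.
Test a specific point where both sides are defined: x = -3.
LHS = sinh²x + cosh²x ≈ 201.7156
RHS = 1 ≈ 1.0000
Since 201.7156 ≠ 1.0000, the equation fails at this point, so it cannot hold for every real x for which both sides are defined.
The correct hyperbolic identity is cosh²x - sinh²x = 1 (a difference); the sum sinh²x + cosh²x equals cosh(2x).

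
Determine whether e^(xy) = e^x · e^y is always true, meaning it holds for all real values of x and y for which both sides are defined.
Claim: e^(xy) = e^x · e^y.
Test a specific point where both sides are defined: x = 3/2, y = 1/2.
LHS = e^(xy) ≈ 2.1170
RHS = e^x · e^y ≈ 7.3891
Since 2.1170 ≠ 7.3891, the equation fails at this point, so it cannot hold for all real values of x and y for which both sides are defined.
e^x · e^y = e^(x+y), not e^(xy).

Conclusion: No, this is NOT an identity.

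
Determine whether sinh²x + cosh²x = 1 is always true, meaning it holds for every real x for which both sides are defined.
No, this is NOT an identity.

Claim: sinh²x + cosh²x = 1.
Test a specific point where both sides are defined: x = 2.
LHS = sinh²x + cosh²x ≈ 27.3082
RHS = 1 ≈ 1.0000
Since 27.3082 ≠ 1.0000, the equation fails at this point, so it cannot hold for every real x for which both sides are defined.
The correct hyperbolic identity is cosh²x - sinh²x = 1 (a difference); the sum sinh²x + cosh²x equals cosh(2x).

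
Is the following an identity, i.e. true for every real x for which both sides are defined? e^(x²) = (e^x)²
No, this is NOT an identity.

Claim: e^(x²) = (e^x)².
Test a specific point where both sides are defined: x = 3/2.
LHS = e^(x²) ≈ 9.4877
RHS = (e^x)² ≈ 20.0855
Since 9.4877 ≠ 20.0855, the equation fails at this point, so it cannot hold for every real x for which both sides are defined.
(e^x)² = e^(2x), and 2x ≠ x² in general.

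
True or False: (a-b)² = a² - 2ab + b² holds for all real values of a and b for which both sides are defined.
Claim: (a-b)² = a² - 2ab + b².
Reasoning: Expand: (a-b)² = (a-b)(a-b) = a·a - a·b - b·a + b·b = a² - 2ab + b².
So the two sides agree for all real values of a and b for which both sides are defined.

Conclusion: True.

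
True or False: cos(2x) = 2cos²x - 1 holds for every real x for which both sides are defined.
True.

Claim: cos(2x) = 2cos²x - 1.
Reasoning: cos(2x) = cos²x - sin²x. Replace sin²x by 1 - cos²x: cos²x - (1 - cos²x) = 2cos²x - 1.
So the two sides agree for every real x for which both sides are defined.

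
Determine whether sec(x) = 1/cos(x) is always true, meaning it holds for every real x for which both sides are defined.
Yes, this is an identity.

Claim: sec(x) = 1/cos(x).
Reasoning: sec(x) is by definition the reciprocal of cos(x), wherever cos(x) ≠ 0.
So the two sides agree for every real x for which both sides are defined.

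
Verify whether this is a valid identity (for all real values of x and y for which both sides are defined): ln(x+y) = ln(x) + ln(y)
Claim: ln(x+y) = ln(x) + ln(y).
Test a specific point where both sides are defined: x = 5, y = 1.
LHS = ln(x+y) ≈ 1.7918
RHS = ln(x) + ln(y) ≈ 1.6094
Since 1.7918 ≠ 1.6094, the equation fails at this point, so it cannot hold for all real values of x and y for which both sides are defined.
ln(x) + ln(y) = ln(xy), not ln(x+y).

Conclusion: No, this is NOT an identity.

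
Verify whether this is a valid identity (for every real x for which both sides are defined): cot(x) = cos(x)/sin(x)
Claim: cot(x) = cos(x)/sin(x).
Reasoning: cot(x) is defined as 1/tan(x) = 1/(sin(x)/cos(x)) = cos(x)/sin(x), wherever sin(x) ≠ 0.
So the two sides agree for every real x for which both sides are defined.

Conclusion: Yes, this is an identity.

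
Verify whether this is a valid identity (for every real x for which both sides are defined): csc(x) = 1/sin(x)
Yes, this is an identity.

Claim: csc(x) = 1/sin(x).
Reasoning: csc(x) is by definition the reciprocal of sin(x), wherever sin(x) ≠ 0.
So the two sides agree for every real x for which both sides are defined.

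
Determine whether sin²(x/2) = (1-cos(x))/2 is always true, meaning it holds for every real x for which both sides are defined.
Yes, this is an identity.

Claim: sin²(x/2) = (1-cos(x))/2.
Reasoning: Use cos(2θ) = 1 - 2sin²θ with θ = x/2: cos(x) = 1 - 2sin²(x/2). Solving for sin²(x/2) gives (1 - cos(x))/2.
So the two sides agree for every real x for which both sides are defined.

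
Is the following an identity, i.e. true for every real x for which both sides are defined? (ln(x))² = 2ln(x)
No, this is NOT an identity.

Claim: (ln(x))² = 2ln(x).
Test a specific point where both sides are defined: x = 2.
LHS = (ln(x))² ≈ 0.4805
RHS = 2ln(x) ≈ 1.3863
Since 0.4805 ≠ 1.3863, the equation fails at this point, so it cannot hold for every real x for which both sides are defined.
2ln(x) equals ln(x²), which is not the same as (ln x)².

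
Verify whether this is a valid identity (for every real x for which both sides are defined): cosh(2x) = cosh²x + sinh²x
Claim: cosh(2x) = cosh²x + sinh²x.
Reasoning: cosh²x = (e^(2x) + 2 + e^(-2x))/4 and sinh²x = (e^(2x) - 2 + e^(-2x))/4. Adding gives (2e^(2x) + 2e^(-2x))/4 = (e^(2x) + e^(-2x))/2 = cosh(2x).
So the two sides agree for every real x for which both sides are defined.

Conclusion: Yes, this is an identity.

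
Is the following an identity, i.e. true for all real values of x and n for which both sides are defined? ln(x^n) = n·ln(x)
Claim: ln(x^n) = n·ln(x).
Reasoning: The right side requires x > 0. For x > 0, x^n = (e^(ln x))^n = e^(n·ln x), so taking ln of both sides gives ln(x^n) = n·ln(x).
So the two sides agree for all real values of x and n for which both sides are defined.

Conclusion: Yes, this is an identity.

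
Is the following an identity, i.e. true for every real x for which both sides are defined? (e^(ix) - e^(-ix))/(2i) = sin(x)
Yes, this is an identity.

Claim: (e^(ix) - e^(-ix))/(2i) = sin(x).
Reasoning: By Euler's formula e^(ix) = cos(x) + i·sin(x) and e^(-ix) = cos(x) - i·sin(x). Subtracting cancels the cosine terms: e^(ix) - e^(-ix) = 2i·sin(x); divide by 2i.
So the two sides agree for every real x for which both sides are defined.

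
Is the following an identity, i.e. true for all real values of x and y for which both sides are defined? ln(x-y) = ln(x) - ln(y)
No, this is NOT an identity.

Claim: ln(x-y) = ln(x) - ln(y).
Test a specific point where both sides are defined: x = 2, y = 3/2.
LHS = ln(x-y) ≈ -0.6931
RHS = ln(x) - ln(y) ≈ 0.2877
Since -0.6931 ≠ 0.2877, the equation fails at this point, so it cannot hold for all real values of x and y for which both sides are defined.
ln(x) - ln(y) = ln(x/y), not ln(x-y).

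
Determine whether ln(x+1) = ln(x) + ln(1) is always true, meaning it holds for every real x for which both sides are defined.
Claim: ln(x+1) = ln(x) + ln(1).
Test a specific point where both sides are defined: x = 3.
LHS = ln(x+1) ≈ 1.3863
RHS = ln(x) + ln(1) ≈ 1.0986
Since 1.3863 ≠ 1.0986, the equation fails at this point, so it cannot hold for every real x for which both sides are defined.
ln(1) = 0, so the right side is just ln(x), which differs from ln(x+1).

Conclusion: No, this is NOT an identity.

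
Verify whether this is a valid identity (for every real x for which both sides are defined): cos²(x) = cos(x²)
No, this is NOT an identity.

Claim: cos²(x) = cos(x²).
Test a specific point where both sides are defined: x = π.
LHS = cos²(x) ≈ 1.0000
RHS = cos(x²) ≈ -0.9027
Since 1.0000 ≠ -0.9027, the equation fails at this point, so it cannot hold for every real x for which both sides are defined.
cos²(x) means (cos x)², squaring the output; cos(x²) squares the input. These are different functions.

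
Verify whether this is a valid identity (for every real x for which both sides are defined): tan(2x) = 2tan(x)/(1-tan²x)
Yes, this is an identity.

Claim: tan(2x) = 2tan(x)/(1-tan²x).
Reasoning: tan(2x) = sin(2x)/cos(2x) = 2sin(x)cos(x) / (cos²x - sin²x). Divide numerator and denominator by cos²x: 2tan(x) / (1 - tan²x).
So the two sides agree for every real x for which both sides are defined.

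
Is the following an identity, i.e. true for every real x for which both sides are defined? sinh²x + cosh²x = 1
Claim: sinh²x + cosh²x = 1.
Test a specific point where both sides are defined: x = 1.
LHS = sinh²x + cosh²x ≈ 3.7622
RHS = 1 ≈ 1.0000
Since 3.7622 ≠ 1.0000, the equation fails at this point, so it cannot hold for every real x for which both sides are defined.
The correct hyperbolic identity is cosh²x - sinh²x = 1 (a difference); the sum sinh²x + cosh²x equals cosh(2x).

Conclusion: No, this is NOT an identity.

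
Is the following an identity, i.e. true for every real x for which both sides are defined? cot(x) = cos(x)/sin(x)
Yes, this is an identity.

Claim: cot(x) = cos(x)/sin(x).
Reasoning: cot(x) is defined as 1/tan(x) = 1/(sin(x)/cos(x)) = cos(x)/sin(x), wherever sin(x) ≠ 0.
So the two sides agree for every real x for which both sides are defined.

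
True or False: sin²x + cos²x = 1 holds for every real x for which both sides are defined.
Claim: sin²x + cos²x = 1.
Reasoning: The point (cos x, sin x) lies on the unit circle X² + Y² = 1, so cos²x + sin²x = 1 for every real x.
So the two sides agree for every real x for which both sides are defined.

Conclusion: True.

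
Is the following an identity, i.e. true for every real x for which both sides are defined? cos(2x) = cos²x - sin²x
Yes, this is an identity.

Claim: cos(2x) = cos²x - sin²x.
Reasoning: Put y = x in the addition formula cos(x+y) = cos(x)cos(y) - sin(x)sin(y): cos(2x) = cos²x - sin²x.
So the two sides agree for every real x for which both sides are defined.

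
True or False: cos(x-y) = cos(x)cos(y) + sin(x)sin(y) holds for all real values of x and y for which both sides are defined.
True.

Claim: cos(x-y) = cos(x)cos(y) + sin(x)sin(y).
Reasoning: Replace y by -y in cos(x+y) = cos(x)cos(y) - sin(x)sin(y) and use cos(-y) = cos(y), sin(-y) = -sin(y): cos(x-y) = cos(x)cos(y) + sin(x)sin(y).
So the two sides agree for all real values of x and y for which both sides are defined.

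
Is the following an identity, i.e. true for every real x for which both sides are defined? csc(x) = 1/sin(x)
Yes, this is an identity.

Claim: csc(x) = 1/sin(x).
Reasoning: csc(x) is by definition the reciprocal of sin(x), wherever sin(x) ≠ 0.
So the two sides agree for every real x for which both sides are defined.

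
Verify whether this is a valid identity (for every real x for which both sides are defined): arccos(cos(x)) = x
Claim: arccos(cos(x)) = x.
Test a specific point where both sides are defined: x = -π/2.
LHS = arccos(cos(x)) ≈ 1.5708
RHS = x ≈ -1.5708
Since 1.5708 ≠ -1.5708, the equation fails at this point, so it cannot hold for every real x for which both sides are defined.
arccos only returns values in [0, π], so arccos(cos(x)) = x holds only for x in that interval, not for all real x.

Conclusion: No, this is NOT an identity.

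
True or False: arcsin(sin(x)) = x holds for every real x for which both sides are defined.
False.

Claim: arcsin(sin(x)) = x.
Test a specific point where both sides are defined: x = 3π/4.
LHS = arcsin(sin(x)) ≈ 0.7854
RHS = x ≈ 2.3562
Since 0.7854 ≠ 2.3562, the equation fails at this point, so it cannot hold for every real x for which both sides are defined.
arcsin only returns values in [-π/2, π/2], so arcsin(sin(x)) = x holds only for x in that interval, not for all real x.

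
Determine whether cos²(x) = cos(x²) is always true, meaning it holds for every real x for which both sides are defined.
Claim: cos²(x) = cos(x²).
Test a specific point where both sides are defined: x = 2π/3.
LHS = cos²(x) ≈ 0.2500
RHS = cos(x²) ≈ -0.3202
Since 0.2500 ≠ -0.3202, the equation fails at this point, so it cannot hold for every real x for which both sides are defined.
cos²(x) means (cos x)², squaring the output; cos(x²) squares the input. These are different functions.

Conclusion: No, this is NOT an identity.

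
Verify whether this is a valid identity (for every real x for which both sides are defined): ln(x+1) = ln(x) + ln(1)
No, this is NOT an identity.

Claim: ln(x+1) = ln(x) + ln(1).
Test a specific point where both sides are defined: x = 5.
LHS = ln(x+1) ≈ 1.7918
RHS = ln(x) + ln(1) ≈ 1.6094
Since 1.7918 ≠ 1.6094, the equation fails at this point, so it cannot hold for every real x for which both sides are defined.
ln(1) = 0, so the right side is just ln(x), which differs from ln(x+1).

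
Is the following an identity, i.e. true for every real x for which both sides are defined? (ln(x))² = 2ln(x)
No, this is NOT an identity.

Claim: (ln(x))² = 2ln(x).
Test a specific point where both sides are defined: x = 2.
LHS = (ln(x))² ≈ 0.4805
RHS = 2ln(x) ≈ 1.3863
Since 0.4805 ≠ 1.3863, the equation fails at this point, so it cannot hold for every real x for which both sides are defined.
2ln(x) equals ln(x²), which is not the same as (ln x)².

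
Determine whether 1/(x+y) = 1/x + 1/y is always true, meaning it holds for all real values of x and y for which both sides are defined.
Claim: 1/(x+y) = 1/x + 1/y.
Test a specific point where both sides are defined: x = 2, y = 5.
LHS = 1/(x+y) ≈ 0.1429
RHS = 1/x + 1/y ≈ 0.7000
Since 0.1429 ≠ 0.7000, the equation fails at this point, so it cannot hold for all real values of x and y for which both sides are defined.
1/x + 1/y = (x+y)/(xy), which is not 1/(x+y).

Conclusion: No, this is NOT an identity.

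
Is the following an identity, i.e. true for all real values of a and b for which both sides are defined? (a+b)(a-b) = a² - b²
Yes, this is an identity.

Claim: (a+b)(a-b) = a² - b².
Reasoning: Expand: (a+b)(a-b) = a² - ab + ba - b² = a² - b² (the cross terms cancel).
So the two sides agree for all real values of a and b for which both sides are defined.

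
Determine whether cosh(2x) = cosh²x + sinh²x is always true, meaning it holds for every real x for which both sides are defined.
Claim: cosh(2x) = cosh²x + sinh²x.
Reasoning: cosh²x = (e^(2x) + 2 + e^(-2x))/4 and sinh²x = (e^(2x) - 2 + e^(-2x))/4. Adding gives (2e^(2x) + 2e^(-2x))/4 = (e^(2x) + e^(-2x))/2 = cosh(2x).
So the two sides agree for every real x for which both sides are defined.

Conclusion: Yes, this is an identity.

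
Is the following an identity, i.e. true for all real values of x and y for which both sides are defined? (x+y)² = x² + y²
No, this is NOT an identity.

Claim: (x+y)² = x² + y².
Test a specific point where both sides are defined: x = 3, y = 5.
LHS = (x+y)² ≈ 64.0000
RHS = x² + y² ≈ 34.0000
Since 64.0000 ≠ 34.0000, the equation fails at this point, so it cannot hold for all real values of x and y for which both sides are defined.
The correct expansion is (x+y)² = x² + 2xy + y²; the cross term 2xy is missing.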